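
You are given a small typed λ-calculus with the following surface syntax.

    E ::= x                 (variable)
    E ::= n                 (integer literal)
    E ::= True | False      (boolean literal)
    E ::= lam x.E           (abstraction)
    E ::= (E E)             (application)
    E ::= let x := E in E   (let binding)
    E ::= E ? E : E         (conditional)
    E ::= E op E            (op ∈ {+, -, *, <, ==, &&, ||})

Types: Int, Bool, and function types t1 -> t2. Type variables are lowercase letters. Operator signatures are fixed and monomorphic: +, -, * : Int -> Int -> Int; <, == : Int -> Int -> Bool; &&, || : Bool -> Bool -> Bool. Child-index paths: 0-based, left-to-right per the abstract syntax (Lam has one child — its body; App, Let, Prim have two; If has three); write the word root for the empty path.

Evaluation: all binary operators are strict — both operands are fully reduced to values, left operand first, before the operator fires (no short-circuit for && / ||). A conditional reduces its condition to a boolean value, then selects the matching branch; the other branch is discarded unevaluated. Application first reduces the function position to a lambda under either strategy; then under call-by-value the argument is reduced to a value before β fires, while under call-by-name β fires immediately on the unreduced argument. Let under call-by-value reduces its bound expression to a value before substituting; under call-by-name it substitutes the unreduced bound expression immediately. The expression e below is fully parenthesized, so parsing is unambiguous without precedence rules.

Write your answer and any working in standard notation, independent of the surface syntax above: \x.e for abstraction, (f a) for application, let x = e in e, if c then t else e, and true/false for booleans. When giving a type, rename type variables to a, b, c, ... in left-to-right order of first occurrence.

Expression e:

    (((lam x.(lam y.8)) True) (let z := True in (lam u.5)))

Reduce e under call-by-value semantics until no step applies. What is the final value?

Answer: 8

Working:
step 0: (((\x.(\y.8)) true) (let z = true in (\u.5)))
step 1: [beta@0] ((\y.8) (let z = true in (\u.5)))
step 2: [let@1] ((\y.8) (\u.5))
step 3: [beta@root] 8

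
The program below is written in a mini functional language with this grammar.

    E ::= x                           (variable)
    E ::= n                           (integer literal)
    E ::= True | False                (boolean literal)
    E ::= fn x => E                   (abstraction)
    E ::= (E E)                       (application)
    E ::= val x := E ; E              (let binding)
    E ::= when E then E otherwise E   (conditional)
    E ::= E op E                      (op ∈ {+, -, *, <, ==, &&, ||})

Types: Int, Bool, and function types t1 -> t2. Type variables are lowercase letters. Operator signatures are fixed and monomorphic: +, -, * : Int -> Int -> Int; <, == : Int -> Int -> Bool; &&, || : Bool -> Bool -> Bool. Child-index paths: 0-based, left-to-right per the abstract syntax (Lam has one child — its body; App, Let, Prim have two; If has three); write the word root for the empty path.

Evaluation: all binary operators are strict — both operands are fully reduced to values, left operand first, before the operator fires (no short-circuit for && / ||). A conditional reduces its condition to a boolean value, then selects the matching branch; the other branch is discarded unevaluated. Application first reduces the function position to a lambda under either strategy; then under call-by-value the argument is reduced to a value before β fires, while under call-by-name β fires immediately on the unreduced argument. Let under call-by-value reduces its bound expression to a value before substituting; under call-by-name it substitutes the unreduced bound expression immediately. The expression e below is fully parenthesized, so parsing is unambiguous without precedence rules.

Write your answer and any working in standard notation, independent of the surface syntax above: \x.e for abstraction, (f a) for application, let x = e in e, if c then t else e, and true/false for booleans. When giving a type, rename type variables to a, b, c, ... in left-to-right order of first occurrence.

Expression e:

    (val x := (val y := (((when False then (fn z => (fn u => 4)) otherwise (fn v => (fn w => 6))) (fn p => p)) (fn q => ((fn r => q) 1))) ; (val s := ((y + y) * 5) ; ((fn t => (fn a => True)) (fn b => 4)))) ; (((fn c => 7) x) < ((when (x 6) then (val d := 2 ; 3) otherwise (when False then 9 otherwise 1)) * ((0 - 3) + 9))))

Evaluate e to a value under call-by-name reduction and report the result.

Answer: true

Derivation:
step 0: (let x = (let y = (((if false then (\z.(\u.4)) else (\v.(\w.6))) (\p.p)) (\q.((\r.q) 1))) in (let s = ((y + y) * 5) in ((\t.(\a.true)) (\b.4)))) in (((\c.7) x) < ((if (x 6) then (let d = 2 in 3) else (if false then 9 else 1)) * ((0 - 3) + 9))))
step 1: [let@root] (((\c.7) (let y = (((if false then (\z.(\u.4)) else (\v.(\w.6))) (\p.p)) (\q.((\r.q) 1))) in (let s = ((y + y) * 5) in ((\t.(\a.true)) (\b.4))))) < ((if ((let y = (((if false then (\z.(\u.4)) else (\v.(\w.6))) (\p.p)) (\q.((\r.q) 1))) in (let s = ((y + y) * 5) in ((\t.(\a.true)) (\b.4)))) 6) then (let d = 2 in 3) else (if false then 9 else 1)) * ((0 - 3) + 9)))
step 2: [beta@0] (7 < ((if ((let y = (((if false then (\z.(\u.4)) else (\v.(\w.6))) (\p.p)) (\q.((\r.q) 1))) in (let s = ((y + y) * 5) in ((\t.(\a.true)) (\b.4)))) 6) then (let d = 2 in 3) else (if false then 9 else 1)) * ((0 - 3) + 9)))
step 3: [let@1.0.0.0] (7 < ((if ((let s = (((((if false then (\z.(\u.4)) else (\v.(\w.6))) (\p.p)) (\q.((\r.q) 1))) + (((if false then (\z.(\u.4)) else (\v.(\w.6))) (\p.p)) (\q.((\r.q) 1)))) * 5) in ((\t.(\a.true)) (\b.4))) 6) then (let d = 2 in 3) else (if false then 9 else 1)) * ((0 - 3) + 9)))
step 4: [let@1.0.0.0] (7 < ((if (((\t.(\a.true)) (\b.4)) 6) then (let d = 2 in 3) else (if false then 9 else 1)) * ((0 - 3) + 9)))
step 5: [beta@1.0.0.0] (7 < ((if ((\a.true) 6) then (let d = 2 in 3) else (if false then 9 else 1)) * ((0 - 3) + 9)))
step 6: [beta@1.0.0] (7 < ((if true then (let d = 2 in 3) else (if false then 9 else 1)) * ((0 - 3) + 9)))
step 7: [if@1.0] (7 < ((let d = 2 in 3) * ((0 - 3) + 9)))
step 8: [let@1.0] (7 < (3 * ((0 - 3) + 9)))
step 9: [delta@1.1.0] (7 < (3 * (-3 + 9)))
step 10: [delta@1.1] (7 < (3 * 6))
step 11: [delta@1] (7 < 18)
step 12: [delta@root] true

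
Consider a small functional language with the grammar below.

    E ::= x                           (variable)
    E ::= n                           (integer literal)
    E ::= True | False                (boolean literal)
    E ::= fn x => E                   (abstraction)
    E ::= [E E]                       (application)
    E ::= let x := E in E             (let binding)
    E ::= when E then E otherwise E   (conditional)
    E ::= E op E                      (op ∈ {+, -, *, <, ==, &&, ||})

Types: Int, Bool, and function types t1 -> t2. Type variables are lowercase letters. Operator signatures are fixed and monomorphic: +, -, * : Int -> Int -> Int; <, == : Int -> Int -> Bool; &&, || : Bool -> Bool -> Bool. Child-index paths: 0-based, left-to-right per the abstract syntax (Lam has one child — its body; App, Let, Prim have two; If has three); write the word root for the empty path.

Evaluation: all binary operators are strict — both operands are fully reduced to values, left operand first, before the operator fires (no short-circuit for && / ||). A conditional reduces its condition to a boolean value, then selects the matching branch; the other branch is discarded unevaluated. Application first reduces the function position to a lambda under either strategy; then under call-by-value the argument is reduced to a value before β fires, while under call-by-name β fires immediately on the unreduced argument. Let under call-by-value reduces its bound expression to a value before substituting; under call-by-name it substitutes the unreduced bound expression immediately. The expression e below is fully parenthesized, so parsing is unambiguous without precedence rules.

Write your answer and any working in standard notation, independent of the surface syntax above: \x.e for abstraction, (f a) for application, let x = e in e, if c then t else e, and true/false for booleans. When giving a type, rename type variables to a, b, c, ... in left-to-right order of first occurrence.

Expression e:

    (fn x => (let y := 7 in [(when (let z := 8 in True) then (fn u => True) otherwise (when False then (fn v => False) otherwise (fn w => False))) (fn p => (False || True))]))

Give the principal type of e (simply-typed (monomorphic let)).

Working:
let y : Int
let z : Int
  unify Bool ~ Bool
\u._ : b -> Bool
  unify Bool ~ Bool
\v._ : c -> Bool
\w._ : d -> Bool
  unify c -> Bool ~ d -> Bool
  unify c ~ d
  unify Bool ~ Bool
  unify b -> Bool ~ d -> Bool
  unify b ~ d
  unify Bool ~ Bool
  unify Bool ~ Bool
  unify Bool ~ Bool
\p._ : e -> Bool
  unify d -> Bool ~ (e -> Bool) -> f
  unify d ~ e -> Bool
  unify Bool ~ f
_ _ : Bool
\x._ : a -> Bool

Answer: a -> Bool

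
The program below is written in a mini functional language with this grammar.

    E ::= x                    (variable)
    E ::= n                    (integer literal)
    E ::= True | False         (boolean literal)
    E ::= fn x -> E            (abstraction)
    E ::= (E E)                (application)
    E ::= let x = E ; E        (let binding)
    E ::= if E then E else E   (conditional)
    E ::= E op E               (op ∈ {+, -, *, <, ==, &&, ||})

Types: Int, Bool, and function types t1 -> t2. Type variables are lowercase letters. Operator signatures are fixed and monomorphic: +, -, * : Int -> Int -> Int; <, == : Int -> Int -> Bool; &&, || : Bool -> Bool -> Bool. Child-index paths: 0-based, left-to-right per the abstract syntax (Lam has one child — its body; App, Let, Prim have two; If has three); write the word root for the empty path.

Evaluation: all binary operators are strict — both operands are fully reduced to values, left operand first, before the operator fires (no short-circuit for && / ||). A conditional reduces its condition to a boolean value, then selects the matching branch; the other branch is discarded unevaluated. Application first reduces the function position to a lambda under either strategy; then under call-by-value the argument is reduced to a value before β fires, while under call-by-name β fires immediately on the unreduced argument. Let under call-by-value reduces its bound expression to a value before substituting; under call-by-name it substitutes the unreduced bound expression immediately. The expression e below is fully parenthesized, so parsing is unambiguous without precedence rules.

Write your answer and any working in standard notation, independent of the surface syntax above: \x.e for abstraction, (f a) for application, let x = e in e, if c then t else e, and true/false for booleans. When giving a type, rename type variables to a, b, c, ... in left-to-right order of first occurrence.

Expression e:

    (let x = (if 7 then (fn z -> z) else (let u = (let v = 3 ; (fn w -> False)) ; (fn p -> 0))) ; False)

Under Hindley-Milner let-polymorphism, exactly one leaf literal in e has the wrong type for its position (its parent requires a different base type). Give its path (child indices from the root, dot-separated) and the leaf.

Answer: 0.0 : 7

Trace:
  unify Int ~ Bool
  FAIL: mismatch Int ~ Bool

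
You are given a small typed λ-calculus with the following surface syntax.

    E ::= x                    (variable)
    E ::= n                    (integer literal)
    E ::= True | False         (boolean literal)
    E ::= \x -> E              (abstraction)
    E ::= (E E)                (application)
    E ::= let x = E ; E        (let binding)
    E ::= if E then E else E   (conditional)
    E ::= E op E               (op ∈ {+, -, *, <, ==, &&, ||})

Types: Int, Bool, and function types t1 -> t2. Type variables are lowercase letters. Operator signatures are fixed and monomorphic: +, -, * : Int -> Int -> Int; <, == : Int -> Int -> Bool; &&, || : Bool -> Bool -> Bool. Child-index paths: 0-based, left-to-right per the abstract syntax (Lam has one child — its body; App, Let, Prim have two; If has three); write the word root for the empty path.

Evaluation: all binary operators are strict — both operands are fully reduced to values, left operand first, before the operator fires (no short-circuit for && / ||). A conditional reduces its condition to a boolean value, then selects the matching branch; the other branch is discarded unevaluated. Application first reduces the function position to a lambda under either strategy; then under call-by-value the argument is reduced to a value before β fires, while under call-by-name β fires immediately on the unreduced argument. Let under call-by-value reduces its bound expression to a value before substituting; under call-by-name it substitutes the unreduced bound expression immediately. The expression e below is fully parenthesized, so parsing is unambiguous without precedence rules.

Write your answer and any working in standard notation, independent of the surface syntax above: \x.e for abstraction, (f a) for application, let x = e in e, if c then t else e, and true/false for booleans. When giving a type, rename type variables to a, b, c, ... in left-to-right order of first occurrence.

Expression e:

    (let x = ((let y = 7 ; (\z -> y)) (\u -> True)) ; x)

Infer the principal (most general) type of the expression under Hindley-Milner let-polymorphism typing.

Trace:
let y : Int
y : Int
\z._ : a -> Int
\u._ : b -> Bool
  unify a -> Int ~ (b -> Bool) -> c
  unify a ~ b -> Bool
  unify Int ~ c
_ _ : Int
let x : Int
x : Int

Answer: Int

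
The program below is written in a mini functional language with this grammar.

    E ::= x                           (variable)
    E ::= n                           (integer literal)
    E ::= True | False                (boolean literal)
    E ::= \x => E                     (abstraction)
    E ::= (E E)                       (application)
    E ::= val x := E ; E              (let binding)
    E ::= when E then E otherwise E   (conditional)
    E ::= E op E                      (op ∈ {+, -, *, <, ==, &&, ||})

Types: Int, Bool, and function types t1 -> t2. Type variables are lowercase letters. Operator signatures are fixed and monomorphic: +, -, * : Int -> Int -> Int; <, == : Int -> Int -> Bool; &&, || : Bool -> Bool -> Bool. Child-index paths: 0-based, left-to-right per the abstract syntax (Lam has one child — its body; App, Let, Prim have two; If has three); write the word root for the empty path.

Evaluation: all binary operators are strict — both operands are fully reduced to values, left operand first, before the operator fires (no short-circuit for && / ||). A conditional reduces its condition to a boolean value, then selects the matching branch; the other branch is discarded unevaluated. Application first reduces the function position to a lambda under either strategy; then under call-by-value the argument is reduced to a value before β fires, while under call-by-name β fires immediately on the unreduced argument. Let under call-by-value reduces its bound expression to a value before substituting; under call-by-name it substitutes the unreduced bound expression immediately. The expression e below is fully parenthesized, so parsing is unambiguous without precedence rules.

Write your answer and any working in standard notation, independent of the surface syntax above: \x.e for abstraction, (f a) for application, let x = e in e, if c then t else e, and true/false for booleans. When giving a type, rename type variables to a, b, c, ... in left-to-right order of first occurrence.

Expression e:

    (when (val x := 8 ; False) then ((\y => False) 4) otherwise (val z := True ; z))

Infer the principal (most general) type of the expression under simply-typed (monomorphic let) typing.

Answer: Bool

Derivation:
let x : Int
  unify Bool ~ Bool
\y._ : a -> Bool
  unify a -> Bool ~ Int -> b
  unify a ~ Int
  unify Bool ~ b
_ _ : Bool
let z : Bool
z : Bool
  unify Bool ~ Bool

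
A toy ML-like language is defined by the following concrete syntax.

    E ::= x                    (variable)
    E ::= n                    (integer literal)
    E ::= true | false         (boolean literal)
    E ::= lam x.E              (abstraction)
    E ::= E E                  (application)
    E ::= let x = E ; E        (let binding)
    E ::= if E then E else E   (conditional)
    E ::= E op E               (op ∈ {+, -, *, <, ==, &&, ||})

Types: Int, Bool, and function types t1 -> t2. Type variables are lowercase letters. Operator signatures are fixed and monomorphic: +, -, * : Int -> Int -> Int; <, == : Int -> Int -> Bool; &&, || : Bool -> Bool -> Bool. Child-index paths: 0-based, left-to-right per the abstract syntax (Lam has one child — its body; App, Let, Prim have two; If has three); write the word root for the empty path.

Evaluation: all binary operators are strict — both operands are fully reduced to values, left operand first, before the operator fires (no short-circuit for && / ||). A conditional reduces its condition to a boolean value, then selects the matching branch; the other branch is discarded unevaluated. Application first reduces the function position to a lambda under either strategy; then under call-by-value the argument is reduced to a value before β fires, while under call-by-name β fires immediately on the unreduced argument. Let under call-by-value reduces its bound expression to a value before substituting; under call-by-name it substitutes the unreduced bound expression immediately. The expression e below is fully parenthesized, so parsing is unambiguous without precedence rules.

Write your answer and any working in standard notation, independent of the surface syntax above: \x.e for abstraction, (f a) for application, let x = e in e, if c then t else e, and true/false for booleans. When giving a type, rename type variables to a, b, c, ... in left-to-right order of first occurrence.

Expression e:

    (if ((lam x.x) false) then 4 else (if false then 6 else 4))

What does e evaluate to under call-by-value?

Working:
step 0: (if ((\x.x) false) then 4 else (if false then 6 else 4))
step 1: [beta@0] (if false then 4 else (if false then 6 else 4))
step 2: [if@root] (if false then 6 else 4)
step 3: [if@root] 4

Answer: 4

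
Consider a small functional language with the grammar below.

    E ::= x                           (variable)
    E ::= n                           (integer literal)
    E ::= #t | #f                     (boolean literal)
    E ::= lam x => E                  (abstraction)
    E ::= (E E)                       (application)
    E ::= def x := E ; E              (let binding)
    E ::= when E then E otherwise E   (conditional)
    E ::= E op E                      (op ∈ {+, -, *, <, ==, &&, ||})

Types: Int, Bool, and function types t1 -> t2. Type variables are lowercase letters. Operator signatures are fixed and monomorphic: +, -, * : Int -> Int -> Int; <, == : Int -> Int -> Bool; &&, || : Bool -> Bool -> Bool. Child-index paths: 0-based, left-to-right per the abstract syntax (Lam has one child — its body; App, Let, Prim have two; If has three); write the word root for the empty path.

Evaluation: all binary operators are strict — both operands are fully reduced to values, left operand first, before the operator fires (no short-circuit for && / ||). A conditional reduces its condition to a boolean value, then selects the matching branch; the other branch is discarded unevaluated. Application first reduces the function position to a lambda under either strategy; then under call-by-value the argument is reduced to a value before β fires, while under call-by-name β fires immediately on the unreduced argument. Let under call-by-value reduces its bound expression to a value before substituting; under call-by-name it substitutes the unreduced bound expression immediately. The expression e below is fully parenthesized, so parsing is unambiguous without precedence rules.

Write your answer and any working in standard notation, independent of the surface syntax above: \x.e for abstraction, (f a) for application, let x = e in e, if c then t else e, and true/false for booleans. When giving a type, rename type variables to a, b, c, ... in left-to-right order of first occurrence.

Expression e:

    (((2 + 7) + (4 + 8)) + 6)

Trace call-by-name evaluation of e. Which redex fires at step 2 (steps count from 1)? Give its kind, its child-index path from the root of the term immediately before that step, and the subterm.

Answer: delta at 0.1 : (4 + 8)

Trace:
step 0: (((2 + 7) + (4 + 8)) + 6)
step 1: [delta@0.0] ((9 + (4 + 8)) + 6)
step 2: [delta@0.1] ((9 + 12) + 6)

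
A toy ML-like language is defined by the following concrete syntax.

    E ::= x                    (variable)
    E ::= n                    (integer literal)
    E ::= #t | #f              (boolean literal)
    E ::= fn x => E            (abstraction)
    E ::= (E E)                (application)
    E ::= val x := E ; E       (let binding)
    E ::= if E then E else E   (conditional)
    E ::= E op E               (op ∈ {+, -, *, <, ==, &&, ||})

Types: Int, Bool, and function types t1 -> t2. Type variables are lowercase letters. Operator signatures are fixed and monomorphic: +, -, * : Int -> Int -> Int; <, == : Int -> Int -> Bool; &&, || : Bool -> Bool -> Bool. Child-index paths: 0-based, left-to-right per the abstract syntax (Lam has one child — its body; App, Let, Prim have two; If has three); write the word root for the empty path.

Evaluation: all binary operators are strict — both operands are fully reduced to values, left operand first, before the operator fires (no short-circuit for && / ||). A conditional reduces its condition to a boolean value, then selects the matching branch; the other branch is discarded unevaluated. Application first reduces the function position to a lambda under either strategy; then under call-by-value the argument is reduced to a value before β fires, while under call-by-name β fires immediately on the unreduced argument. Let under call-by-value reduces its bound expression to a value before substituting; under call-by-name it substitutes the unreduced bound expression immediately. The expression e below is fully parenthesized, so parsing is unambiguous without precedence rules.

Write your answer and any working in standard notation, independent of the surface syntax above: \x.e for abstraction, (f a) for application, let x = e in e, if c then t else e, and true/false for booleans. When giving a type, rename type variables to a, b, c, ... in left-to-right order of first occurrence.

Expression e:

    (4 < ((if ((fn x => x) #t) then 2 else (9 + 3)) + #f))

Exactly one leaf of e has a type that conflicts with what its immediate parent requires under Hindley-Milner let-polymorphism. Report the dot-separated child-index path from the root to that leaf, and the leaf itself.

Answer: 1.1 : false

Trace:
  unify Int ~ Int
x : a
\x._ : a -> a
  unify a -> a ~ Bool -> b
  unify a ~ Bool
  unify Bool ~ b
_ _ : Bool
  unify Bool ~ Bool
  unify Int ~ Int
  unify Int ~ Int
  unify Int ~ Int
  unify Int ~ Int
  unify Bool ~ Int
  FAIL: mismatch Bool ~ Int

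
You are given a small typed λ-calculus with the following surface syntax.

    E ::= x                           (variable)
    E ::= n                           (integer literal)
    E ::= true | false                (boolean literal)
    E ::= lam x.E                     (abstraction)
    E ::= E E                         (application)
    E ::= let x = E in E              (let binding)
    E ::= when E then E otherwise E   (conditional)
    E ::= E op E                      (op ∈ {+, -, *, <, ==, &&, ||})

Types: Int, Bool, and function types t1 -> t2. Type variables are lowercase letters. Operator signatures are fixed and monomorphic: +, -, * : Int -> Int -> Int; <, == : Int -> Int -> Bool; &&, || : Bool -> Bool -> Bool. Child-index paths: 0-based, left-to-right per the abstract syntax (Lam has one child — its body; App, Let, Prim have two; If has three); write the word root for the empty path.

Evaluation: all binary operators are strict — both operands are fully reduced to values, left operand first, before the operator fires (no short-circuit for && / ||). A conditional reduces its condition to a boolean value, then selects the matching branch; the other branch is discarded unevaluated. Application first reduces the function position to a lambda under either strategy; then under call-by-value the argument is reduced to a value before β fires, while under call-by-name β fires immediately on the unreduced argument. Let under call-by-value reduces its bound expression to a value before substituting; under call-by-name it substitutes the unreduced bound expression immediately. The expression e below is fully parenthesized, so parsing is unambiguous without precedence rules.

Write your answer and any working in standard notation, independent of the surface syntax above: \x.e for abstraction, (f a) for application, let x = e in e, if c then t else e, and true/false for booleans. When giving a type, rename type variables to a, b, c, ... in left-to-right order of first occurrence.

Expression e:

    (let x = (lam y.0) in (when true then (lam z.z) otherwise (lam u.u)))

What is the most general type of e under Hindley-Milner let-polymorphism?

Answer: a -> a

Derivation:
\y._ : a -> Int
let x : forall. a -> Int
  unify Bool ~ Bool
z : b
\z._ : b -> b
u : c
\u._ : c -> c
  unify b -> b ~ c -> c
  unify b ~ c
  unify c ~ c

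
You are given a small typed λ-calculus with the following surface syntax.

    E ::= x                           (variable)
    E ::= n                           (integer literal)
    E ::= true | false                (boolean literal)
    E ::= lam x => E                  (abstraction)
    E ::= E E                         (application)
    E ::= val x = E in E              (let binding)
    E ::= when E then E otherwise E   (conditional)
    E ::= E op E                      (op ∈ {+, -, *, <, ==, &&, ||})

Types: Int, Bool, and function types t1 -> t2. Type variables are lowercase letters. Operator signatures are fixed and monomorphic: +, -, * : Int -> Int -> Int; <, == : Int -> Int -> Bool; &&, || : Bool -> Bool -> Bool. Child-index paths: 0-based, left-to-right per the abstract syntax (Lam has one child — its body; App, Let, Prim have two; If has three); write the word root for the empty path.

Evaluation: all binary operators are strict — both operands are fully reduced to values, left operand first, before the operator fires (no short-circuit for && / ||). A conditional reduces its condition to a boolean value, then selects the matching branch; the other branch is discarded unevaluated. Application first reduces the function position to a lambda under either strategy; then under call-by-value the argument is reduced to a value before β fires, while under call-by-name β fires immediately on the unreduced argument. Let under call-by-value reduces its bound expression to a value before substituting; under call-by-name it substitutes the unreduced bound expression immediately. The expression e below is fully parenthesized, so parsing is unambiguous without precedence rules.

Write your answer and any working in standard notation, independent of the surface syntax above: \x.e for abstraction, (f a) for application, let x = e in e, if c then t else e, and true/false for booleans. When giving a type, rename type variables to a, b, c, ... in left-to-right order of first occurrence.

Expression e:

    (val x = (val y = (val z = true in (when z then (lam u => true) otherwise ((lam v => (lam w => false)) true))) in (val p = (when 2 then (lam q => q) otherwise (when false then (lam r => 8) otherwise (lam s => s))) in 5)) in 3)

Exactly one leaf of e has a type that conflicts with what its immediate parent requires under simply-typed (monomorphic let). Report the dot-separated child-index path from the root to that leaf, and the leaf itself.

Answer: 0.1.0.0 : 2

Trace:
let z : Bool
z : Bool
  unify Bool ~ Bool
\u._ : a -> Bool
\w._ : c -> Bool
\v._ : b -> c -> Bool
  unify b -> c -> Bool ~ Bool -> d
  unify b ~ Bool
  unify c -> Bool ~ d
_ _ : c -> Bool
  unify a -> Bool ~ c -> Bool
  unify a ~ c
  unify Bool ~ Bool
let y : c -> Bool
  unify Int ~ Bool
  FAIL: mismatch Int ~ Bool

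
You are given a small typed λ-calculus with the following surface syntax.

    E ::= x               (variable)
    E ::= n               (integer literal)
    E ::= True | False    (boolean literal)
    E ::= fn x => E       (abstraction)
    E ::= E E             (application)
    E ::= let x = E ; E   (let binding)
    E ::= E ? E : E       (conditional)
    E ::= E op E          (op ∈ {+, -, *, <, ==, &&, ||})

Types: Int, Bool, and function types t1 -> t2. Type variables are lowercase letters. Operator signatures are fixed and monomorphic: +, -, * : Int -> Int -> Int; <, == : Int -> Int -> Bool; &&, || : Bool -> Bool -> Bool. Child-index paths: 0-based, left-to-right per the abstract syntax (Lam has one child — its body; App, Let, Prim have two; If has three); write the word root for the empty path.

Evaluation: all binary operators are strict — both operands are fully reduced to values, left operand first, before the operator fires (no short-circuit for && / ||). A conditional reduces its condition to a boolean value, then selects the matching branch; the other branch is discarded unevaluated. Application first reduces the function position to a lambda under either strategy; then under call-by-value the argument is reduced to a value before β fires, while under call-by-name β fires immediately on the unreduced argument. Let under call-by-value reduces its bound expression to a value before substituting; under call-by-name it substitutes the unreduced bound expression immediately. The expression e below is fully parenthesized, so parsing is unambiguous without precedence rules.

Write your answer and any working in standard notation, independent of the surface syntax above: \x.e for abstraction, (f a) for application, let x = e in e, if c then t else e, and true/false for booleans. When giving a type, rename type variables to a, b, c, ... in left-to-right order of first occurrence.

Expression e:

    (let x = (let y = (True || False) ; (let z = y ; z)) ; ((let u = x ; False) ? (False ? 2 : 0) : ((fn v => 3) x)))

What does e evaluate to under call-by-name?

Answer: 3

Trace:
step 0: (let x = (let y = (true || false) in (let z = y in z)) in (if (let u = x in false) then (if false then 2 else 0) else ((\v.3) x)))
step 1: [let@root] (if (let u = (let y = (true || false) in (let z = y in z)) in false) then (if false then 2 else 0) else ((\v.3) (let y = (true || false) in (let z = y in z))))
step 2: [let@0] (if false then (if false then 2 else 0) else ((\v.3) (let y = (true || false) in (let z = y in z))))
step 3: [if@root] ((\v.3) (let y = (true || false) in (let z = y in z)))
step 4: [beta@root] 3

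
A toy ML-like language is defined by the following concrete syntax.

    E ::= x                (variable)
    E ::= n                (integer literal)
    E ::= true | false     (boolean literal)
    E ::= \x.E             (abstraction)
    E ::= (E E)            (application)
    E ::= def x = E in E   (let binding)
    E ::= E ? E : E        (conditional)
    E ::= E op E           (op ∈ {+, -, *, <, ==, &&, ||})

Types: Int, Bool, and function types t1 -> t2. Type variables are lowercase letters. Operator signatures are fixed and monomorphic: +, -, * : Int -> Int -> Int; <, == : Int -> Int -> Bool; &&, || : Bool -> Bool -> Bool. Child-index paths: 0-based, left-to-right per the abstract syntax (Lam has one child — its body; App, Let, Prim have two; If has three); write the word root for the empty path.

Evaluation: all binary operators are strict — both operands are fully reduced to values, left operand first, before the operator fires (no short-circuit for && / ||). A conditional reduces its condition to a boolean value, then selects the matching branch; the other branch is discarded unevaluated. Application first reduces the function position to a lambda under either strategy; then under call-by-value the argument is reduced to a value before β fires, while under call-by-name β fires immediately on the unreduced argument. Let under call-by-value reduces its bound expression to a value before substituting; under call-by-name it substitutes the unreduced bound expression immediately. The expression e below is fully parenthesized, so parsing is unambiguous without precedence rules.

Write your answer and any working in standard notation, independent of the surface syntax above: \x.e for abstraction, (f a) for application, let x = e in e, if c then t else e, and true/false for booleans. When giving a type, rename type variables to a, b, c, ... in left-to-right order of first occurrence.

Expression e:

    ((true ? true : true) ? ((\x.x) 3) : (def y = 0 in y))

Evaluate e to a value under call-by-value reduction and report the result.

Working:
step 0: (if (if true then true else true) then ((\x.x) 3) else (let y = 0 in y))
step 1: [if@0] (if true then ((\x.x) 3) else (let y = 0 in y))
step 2: [if@root] ((\x.x) 3)
step 3: [beta@root] 3

Answer: 3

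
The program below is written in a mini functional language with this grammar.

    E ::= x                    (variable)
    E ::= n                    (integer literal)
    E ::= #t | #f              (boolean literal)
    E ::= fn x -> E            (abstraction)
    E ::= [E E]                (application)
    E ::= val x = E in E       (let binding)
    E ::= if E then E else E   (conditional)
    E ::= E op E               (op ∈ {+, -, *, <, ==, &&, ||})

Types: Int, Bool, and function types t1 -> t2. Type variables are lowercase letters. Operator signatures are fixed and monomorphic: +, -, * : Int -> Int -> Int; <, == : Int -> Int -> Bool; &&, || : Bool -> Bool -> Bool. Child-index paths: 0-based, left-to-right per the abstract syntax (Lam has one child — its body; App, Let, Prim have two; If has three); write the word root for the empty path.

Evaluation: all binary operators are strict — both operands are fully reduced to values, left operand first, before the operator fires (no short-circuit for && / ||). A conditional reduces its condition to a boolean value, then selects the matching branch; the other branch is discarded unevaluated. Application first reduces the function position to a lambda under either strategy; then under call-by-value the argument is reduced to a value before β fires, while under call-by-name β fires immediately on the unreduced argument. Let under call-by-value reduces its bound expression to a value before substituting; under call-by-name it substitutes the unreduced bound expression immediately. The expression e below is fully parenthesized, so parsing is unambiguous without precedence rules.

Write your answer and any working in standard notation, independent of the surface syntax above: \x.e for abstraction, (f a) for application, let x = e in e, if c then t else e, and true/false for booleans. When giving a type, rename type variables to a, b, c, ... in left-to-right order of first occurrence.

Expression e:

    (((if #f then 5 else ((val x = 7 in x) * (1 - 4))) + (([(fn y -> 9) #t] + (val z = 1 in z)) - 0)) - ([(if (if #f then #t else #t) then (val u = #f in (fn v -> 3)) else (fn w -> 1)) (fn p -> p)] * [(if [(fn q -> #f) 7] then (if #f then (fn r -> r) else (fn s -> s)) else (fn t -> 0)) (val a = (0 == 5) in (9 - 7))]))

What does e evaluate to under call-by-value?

Answer: -11

Trace:
step 0: (((if false then 5 else ((let x = 7 in x) * (1 - 4))) + ((((\y.9) true) + (let z = 1 in z)) - 0)) - (((if (if false then true else true) then (let u = false in (\v.3)) else (\w.1)) (\p.p)) * ((if ((\q.false) 7) then (if false then (\r.r) else (\s.s)) else (\t.0)) (let a = (0 == 5) in (9 - 7)))))
step 1: [if@0.0] ((((let x = 7 in x) * (1 - 4)) + ((((\y.9) true) + (let z = 1 in z)) - 0)) - (((if (if false then true else true) then (let u = false in (\v.3)) else (\w.1)) (\p.p)) * ((if ((\q.false) 7) then (if false then (\r.r) else (\s.s)) else (\t.0)) (let a = (0 == 5) in (9 - 7)))))
step 2: [let@0.0.0] (((7 * (1 - 4)) + ((((\y.9) true) + (let z = 1 in z)) - 0)) - (((if (if false then true else true) then (let u = false in (\v.3)) else (\w.1)) (\p.p)) * ((if ((\q.false) 7) then (if false then (\r.r) else (\s.s)) else (\t.0)) (let a = (0 == 5) in (9 - 7)))))
step 3: [delta@0.0.1] (((7 * -3) + ((((\y.9) true) + (let z = 1 in z)) - 0)) - (((if (if false then true else true) then (let u = false in (\v.3)) else (\w.1)) (\p.p)) * ((if ((\q.false) 7) then (if false then (\r.r) else (\s.s)) else (\t.0)) (let a = (0 == 5) in (9 - 7)))))
step 4: [delta@0.0] ((-21 + ((((\y.9) true) + (let z = 1 in z)) - 0)) - (((if (if false then true else true) then (let u = false in (\v.3)) else (\w.1)) (\p.p)) * ((if ((\q.false) 7) then (if false then (\r.r) else (\s.s)) else (\t.0)) (let a = (0 == 5) in (9 - 7)))))
step 5: [beta@0.1.0.0] ((-21 + ((9 + (let z = 1 in z)) - 0)) - (((if (if false then true else true) then (let u = false in (\v.3)) else (\w.1)) (\p.p)) * ((if ((\q.false) 7) then (if false then (\r.r) else (\s.s)) else (\t.0)) (let a = (0 == 5) in (9 - 7)))))
step 6: [let@0.1.0.1] ((-21 + ((9 + 1) - 0)) - (((if (if false then true else true) then (let u = false in (\v.3)) else (\w.1)) (\p.p)) * ((if ((\q.false) 7) then (if false then (\r.r) else (\s.s)) else (\t.0)) (let a = (0 == 5) in (9 - 7)))))
step 7: [delta@0.1.0] ((-21 + (10 - 0)) - (((if (if false then true else true) then (let u = false in (\v.3)) else (\w.1)) (\p.p)) * ((if ((\q.false) 7) then (if false then (\r.r) else (\s.s)) else (\t.0)) (let a = (0 == 5) in (9 - 7)))))
step 8: [delta@0.1] ((-21 + 10) - (((if (if false then true else true) then (let u = false in (\v.3)) else (\w.1)) (\p.p)) * ((if ((\q.false) 7) then (if false then (\r.r) else (\s.s)) else (\t.0)) (let a = (0 == 5) in (9 - 7)))))
step 9: [delta@0] (-11 - (((if (if false then true else true) then (let u = false in (\v.3)) else (\w.1)) (\p.p)) * ((if ((\q.false) 7) then (if false then (\r.r) else (\s.s)) else (\t.0)) (let a = (0 == 5) in (9 - 7)))))
step 10: [if@1.0.0.0] (-11 - (((if true then (let u = false in (\v.3)) else (\w.1)) (\p.p)) * ((if ((\q.false) 7) then (if false then (\r.r) else (\s.s)) else (\t.0)) (let a = (0 == 5) in (9 - 7)))))
step 11: [if@1.0.0] (-11 - (((let u = false in (\v.3)) (\p.p)) * ((if ((\q.false) 7) then (if false then (\r.r) else (\s.s)) else (\t.0)) (let a = (0 == 5) in (9 - 7)))))
step 12: [let@1.0.0] (-11 - (((\v.3) (\p.p)) * ((if ((\q.false) 7) then (if false then (\r.r) else (\s.s)) else (\t.0)) (let a = (0 == 5) in (9 - 7)))))
step 13: [beta@1.0] (-11 - (3 * ((if ((\q.false) 7) then (if false then (\r.r) else (\s.s)) else (\t.0)) (let a = (0 == 5) in (9 - 7)))))
step 14: [beta@1.1.0.0] (-11 - (3 * ((if false then (if false then (\r.r) else (\s.s)) else (\t.0)) (let a = (0 == 5) in (9 - 7)))))
step 15: [if@1.1.0] (-11 - (3 * ((\t.0) (let a = (0 == 5) in (9 - 7)))))
step 16: [delta@1.1.1.0] (-11 - (3 * ((\t.0) (let a = false in (9 - 7)))))
step 17: [let@1.1.1] (-11 - (3 * ((\t.0) (9 - 7))))
step 18: [delta@1.1.1] (-11 - (3 * ((\t.0) 2)))
step 19: [beta@1.1] (-11 - (3 * 0))
step 20: [delta@1] (-11 - 0)
step 21: [delta@root] -11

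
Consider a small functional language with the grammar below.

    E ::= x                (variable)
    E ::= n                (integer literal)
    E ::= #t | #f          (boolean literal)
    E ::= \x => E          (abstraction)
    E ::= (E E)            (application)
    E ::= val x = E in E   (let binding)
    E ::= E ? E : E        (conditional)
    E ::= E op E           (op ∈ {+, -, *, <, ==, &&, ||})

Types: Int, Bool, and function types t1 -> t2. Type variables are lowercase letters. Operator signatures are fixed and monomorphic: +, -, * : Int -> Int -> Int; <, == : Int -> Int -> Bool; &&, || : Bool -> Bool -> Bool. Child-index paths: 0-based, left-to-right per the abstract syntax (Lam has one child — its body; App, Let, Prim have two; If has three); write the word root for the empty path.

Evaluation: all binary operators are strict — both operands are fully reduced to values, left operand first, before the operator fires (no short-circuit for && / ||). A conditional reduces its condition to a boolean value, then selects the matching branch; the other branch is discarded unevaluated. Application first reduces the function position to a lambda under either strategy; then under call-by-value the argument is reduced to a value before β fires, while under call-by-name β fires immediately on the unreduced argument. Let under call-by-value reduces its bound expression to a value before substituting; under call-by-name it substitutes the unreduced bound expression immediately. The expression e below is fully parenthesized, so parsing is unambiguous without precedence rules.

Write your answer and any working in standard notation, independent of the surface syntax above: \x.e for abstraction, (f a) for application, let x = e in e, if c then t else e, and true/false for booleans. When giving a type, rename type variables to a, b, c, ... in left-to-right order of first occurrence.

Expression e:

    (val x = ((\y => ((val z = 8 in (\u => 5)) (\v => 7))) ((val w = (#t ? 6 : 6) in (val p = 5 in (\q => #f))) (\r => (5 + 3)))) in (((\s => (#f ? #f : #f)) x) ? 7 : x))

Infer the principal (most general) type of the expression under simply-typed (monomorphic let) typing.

Derivation:
let z : Int
\u._ : b -> Int
\v._ : c -> Int
  unify b -> Int ~ (c -> Int) -> d
  unify b ~ c -> Int
  unify Int ~ d
_ _ : Int
\y._ : a -> Int
  unify Bool ~ Bool
  unify Int ~ Int
let w : Int
let p : Int
\q._ : e -> Bool
  unify Int ~ Int
  unify Int ~ Int
\r._ : f -> Int
  unify e -> Bool ~ (f -> Int) -> g
  unify e ~ f -> Int
  unify Bool ~ g
_ _ : Bool
  unify a -> Int ~ Bool -> h
  unify a ~ Bool
  unify Int ~ h
_ _ : Int
let x : Int
  unify Bool ~ Bool
  unify Bool ~ Bool
\s._ : i -> Bool
x : Int
  unify i -> Bool ~ Int -> j
  unify i ~ Int
  unify Bool ~ j
_ _ : Bool
  unify Bool ~ Bool
x : Int
  unify Int ~ Int

Answer: Int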